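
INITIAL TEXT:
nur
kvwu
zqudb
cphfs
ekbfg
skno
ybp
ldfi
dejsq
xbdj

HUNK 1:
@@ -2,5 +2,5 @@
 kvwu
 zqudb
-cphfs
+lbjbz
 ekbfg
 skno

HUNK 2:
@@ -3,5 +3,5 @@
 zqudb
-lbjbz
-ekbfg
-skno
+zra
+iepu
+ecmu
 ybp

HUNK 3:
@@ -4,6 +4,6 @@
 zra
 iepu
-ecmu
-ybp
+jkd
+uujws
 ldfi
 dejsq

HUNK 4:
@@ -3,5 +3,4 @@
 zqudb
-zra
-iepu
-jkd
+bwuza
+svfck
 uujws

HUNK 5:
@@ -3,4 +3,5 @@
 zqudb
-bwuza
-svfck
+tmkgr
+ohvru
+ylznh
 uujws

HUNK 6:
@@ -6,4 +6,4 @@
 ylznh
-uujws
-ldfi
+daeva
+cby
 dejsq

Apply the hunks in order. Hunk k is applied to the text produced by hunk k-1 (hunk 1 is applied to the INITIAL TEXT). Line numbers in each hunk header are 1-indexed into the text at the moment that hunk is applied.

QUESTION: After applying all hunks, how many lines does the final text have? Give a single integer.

Answer: 10

Derivation:
Hunk 1: at line 2 remove [cphfs] add [lbjbz] -> 10 lines: nur kvwu zqudb lbjbz ekbfg skno ybp ldfi dejsq xbdj
Hunk 2: at line 3 remove [lbjbz,ekbfg,skno] add [zra,iepu,ecmu] -> 10 lines: nur kvwu zqudb zra iepu ecmu ybp ldfi dejsq xbdj
Hunk 3: at line 4 remove [ecmu,ybp] add [jkd,uujws] -> 10 lines: nur kvwu zqudb zra iepu jkd uujws ldfi dejsq xbdj
Hunk 4: at line 3 remove [zra,iepu,jkd] add [bwuza,svfck] -> 9 lines: nur kvwu zqudb bwuza svfck uujws ldfi dejsq xbdj
Hunk 5: at line 3 remove [bwuza,svfck] add [tmkgr,ohvru,ylznh] -> 10 lines: nur kvwu zqudb tmkgr ohvru ylznh uujws ldfi dejsq xbdj
Hunk 6: at line 6 remove [uujws,ldfi] add [daeva,cby] -> 10 lines: nur kvwu zqudb tmkgr ohvru ylznh daeva cby dejsq xbdj
Final line count: 10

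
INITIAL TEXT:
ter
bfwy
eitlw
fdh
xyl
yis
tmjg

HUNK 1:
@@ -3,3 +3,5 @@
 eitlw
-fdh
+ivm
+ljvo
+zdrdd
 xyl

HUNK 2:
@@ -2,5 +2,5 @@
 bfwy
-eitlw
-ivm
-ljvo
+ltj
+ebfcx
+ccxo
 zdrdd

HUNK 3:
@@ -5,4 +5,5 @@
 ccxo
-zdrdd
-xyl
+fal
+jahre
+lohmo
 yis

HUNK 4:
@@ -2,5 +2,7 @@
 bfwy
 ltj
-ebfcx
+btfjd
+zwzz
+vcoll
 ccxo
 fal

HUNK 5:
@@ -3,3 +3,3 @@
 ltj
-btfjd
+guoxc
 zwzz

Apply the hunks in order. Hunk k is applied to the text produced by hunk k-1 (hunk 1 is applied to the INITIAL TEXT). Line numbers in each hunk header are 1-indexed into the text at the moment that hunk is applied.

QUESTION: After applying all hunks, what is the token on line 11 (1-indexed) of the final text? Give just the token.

Answer: yis

Derivation:
Hunk 1: at line 3 remove [fdh] add [ivm,ljvo,zdrdd] -> 9 lines: ter bfwy eitlw ivm ljvo zdrdd xyl yis tmjg
Hunk 2: at line 2 remove [eitlw,ivm,ljvo] add [ltj,ebfcx,ccxo] -> 9 lines: ter bfwy ltj ebfcx ccxo zdrdd xyl yis tmjg
Hunk 3: at line 5 remove [zdrdd,xyl] add [fal,jahre,lohmo] -> 10 lines: ter bfwy ltj ebfcx ccxo fal jahre lohmo yis tmjg
Hunk 4: at line 2 remove [ebfcx] add [btfjd,zwzz,vcoll] -> 12 lines: ter bfwy ltj btfjd zwzz vcoll ccxo fal jahre lohmo yis tmjg
Hunk 5: at line 3 remove [btfjd] add [guoxc] -> 12 lines: ter bfwy ltj guoxc zwzz vcoll ccxo fal jahre lohmo yis tmjg
Final line 11: yis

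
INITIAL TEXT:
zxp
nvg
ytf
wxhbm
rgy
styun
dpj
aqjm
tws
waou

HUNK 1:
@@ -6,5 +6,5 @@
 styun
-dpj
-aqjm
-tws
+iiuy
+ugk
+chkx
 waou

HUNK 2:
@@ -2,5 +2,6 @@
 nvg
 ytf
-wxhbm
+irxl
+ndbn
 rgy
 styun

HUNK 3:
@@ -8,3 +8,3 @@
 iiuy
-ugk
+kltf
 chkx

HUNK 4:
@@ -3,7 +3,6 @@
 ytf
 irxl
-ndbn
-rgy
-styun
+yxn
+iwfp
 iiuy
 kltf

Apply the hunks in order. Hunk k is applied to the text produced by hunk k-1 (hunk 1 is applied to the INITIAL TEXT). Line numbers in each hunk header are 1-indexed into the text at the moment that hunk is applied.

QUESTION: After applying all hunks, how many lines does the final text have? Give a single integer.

Answer: 10

Derivation:
Hunk 1: at line 6 remove [dpj,aqjm,tws] add [iiuy,ugk,chkx] -> 10 lines: zxp nvg ytf wxhbm rgy styun iiuy ugk chkx waou
Hunk 2: at line 2 remove [wxhbm] add [irxl,ndbn] -> 11 lines: zxp nvg ytf irxl ndbn rgy styun iiuy ugk chkx waou
Hunk 3: at line 8 remove [ugk] add [kltf] -> 11 lines: zxp nvg ytf irxl ndbn rgy styun iiuy kltf chkx waou
Hunk 4: at line 3 remove [ndbn,rgy,styun] add [yxn,iwfp] -> 10 lines: zxp nvg ytf irxl yxn iwfp iiuy kltf chkx waou
Final line count: 10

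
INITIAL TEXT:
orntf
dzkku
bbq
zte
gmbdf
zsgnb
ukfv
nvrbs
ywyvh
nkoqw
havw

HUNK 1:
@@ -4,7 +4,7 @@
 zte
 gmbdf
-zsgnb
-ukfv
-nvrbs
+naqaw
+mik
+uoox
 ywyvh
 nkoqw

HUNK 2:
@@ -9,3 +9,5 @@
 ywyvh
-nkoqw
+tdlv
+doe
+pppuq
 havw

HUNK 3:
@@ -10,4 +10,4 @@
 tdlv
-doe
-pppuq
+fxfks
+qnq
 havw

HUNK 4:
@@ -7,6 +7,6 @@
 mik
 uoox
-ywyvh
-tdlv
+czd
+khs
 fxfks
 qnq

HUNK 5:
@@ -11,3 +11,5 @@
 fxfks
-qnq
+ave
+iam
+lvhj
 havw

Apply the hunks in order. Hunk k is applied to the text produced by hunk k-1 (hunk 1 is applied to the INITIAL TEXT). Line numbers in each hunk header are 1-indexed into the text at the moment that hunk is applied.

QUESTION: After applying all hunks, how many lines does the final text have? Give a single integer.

Answer: 15

Derivation:
Hunk 1: at line 4 remove [zsgnb,ukfv,nvrbs] add [naqaw,mik,uoox] -> 11 lines: orntf dzkku bbq zte gmbdf naqaw mik uoox ywyvh nkoqw havw
Hunk 2: at line 9 remove [nkoqw] add [tdlv,doe,pppuq] -> 13 lines: orntf dzkku bbq zte gmbdf naqaw mik uoox ywyvh tdlv doe pppuq havw
Hunk 3: at line 10 remove [doe,pppuq] add [fxfks,qnq] -> 13 lines: orntf dzkku bbq zte gmbdf naqaw mik uoox ywyvh tdlv fxfks qnq havw
Hunk 4: at line 7 remove [ywyvh,tdlv] add [czd,khs] -> 13 lines: orntf dzkku bbq zte gmbdf naqaw mik uoox czd khs fxfks qnq havw
Hunk 5: at line 11 remove [qnq] add [ave,iam,lvhj] -> 15 lines: orntf dzkku bbq zte gmbdf naqaw mik uoox czd khs fxfks ave iam lvhj havw
Final line count: 15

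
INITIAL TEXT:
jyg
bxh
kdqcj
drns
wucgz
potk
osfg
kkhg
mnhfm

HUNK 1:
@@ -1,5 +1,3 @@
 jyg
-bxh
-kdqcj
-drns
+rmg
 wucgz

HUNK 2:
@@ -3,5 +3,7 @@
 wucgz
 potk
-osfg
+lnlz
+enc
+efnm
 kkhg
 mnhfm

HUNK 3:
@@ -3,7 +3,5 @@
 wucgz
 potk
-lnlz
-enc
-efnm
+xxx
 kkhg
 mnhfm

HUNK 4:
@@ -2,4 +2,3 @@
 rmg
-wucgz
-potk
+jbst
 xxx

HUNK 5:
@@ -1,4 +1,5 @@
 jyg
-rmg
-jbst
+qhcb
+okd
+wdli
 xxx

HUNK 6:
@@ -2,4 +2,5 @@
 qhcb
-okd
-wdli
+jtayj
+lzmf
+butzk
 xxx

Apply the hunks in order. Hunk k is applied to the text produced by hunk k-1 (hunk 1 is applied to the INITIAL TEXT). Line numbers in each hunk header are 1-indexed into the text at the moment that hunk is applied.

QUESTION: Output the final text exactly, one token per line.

Hunk 1: at line 1 remove [bxh,kdqcj,drns] add [rmg] -> 7 lines: jyg rmg wucgz potk osfg kkhg mnhfm
Hunk 2: at line 3 remove [osfg] add [lnlz,enc,efnm] -> 9 lines: jyg rmg wucgz potk lnlz enc efnm kkhg mnhfm
Hunk 3: at line 3 remove [lnlz,enc,efnm] add [xxx] -> 7 lines: jyg rmg wucgz potk xxx kkhg mnhfm
Hunk 4: at line 2 remove [wucgz,potk] add [jbst] -> 6 lines: jyg rmg jbst xxx kkhg mnhfm
Hunk 5: at line 1 remove [rmg,jbst] add [qhcb,okd,wdli] -> 7 lines: jyg qhcb okd wdli xxx kkhg mnhfm
Hunk 6: at line 2 remove [okd,wdli] add [jtayj,lzmf,butzk] -> 8 lines: jyg qhcb jtayj lzmf butzk xxx kkhg mnhfm

Answer: jyg
qhcb
jtayj
lzmf
butzk
xxx
kkhg
mnhfm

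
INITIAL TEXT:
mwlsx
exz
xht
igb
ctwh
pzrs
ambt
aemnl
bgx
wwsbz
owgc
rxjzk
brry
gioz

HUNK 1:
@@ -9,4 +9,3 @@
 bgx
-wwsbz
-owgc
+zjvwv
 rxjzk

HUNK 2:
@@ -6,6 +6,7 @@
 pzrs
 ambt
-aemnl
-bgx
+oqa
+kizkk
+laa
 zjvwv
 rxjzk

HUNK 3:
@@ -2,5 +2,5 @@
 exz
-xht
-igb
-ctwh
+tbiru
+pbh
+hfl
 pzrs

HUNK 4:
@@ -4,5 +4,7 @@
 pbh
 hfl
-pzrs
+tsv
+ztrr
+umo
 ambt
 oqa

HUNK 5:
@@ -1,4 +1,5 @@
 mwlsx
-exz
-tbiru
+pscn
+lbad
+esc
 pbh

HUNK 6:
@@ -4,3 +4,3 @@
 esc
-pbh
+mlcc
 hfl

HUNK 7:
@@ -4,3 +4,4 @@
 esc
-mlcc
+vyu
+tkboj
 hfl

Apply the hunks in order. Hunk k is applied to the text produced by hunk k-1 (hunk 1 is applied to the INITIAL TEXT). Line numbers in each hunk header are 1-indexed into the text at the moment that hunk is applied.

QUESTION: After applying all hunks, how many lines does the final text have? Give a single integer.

Hunk 1: at line 9 remove [wwsbz,owgc] add [zjvwv] -> 13 lines: mwlsx exz xht igb ctwh pzrs ambt aemnl bgx zjvwv rxjzk brry gioz
Hunk 2: at line 6 remove [aemnl,bgx] add [oqa,kizkk,laa] -> 14 lines: mwlsx exz xht igb ctwh pzrs ambt oqa kizkk laa zjvwv rxjzk brry gioz
Hunk 3: at line 2 remove [xht,igb,ctwh] add [tbiru,pbh,hfl] -> 14 lines: mwlsx exz tbiru pbh hfl pzrs ambt oqa kizkk laa zjvwv rxjzk brry gioz
Hunk 4: at line 4 remove [pzrs] add [tsv,ztrr,umo] -> 16 lines: mwlsx exz tbiru pbh hfl tsv ztrr umo ambt oqa kizkk laa zjvwv rxjzk brry gioz
Hunk 5: at line 1 remove [exz,tbiru] add [pscn,lbad,esc] -> 17 lines: mwlsx pscn lbad esc pbh hfl tsv ztrr umo ambt oqa kizkk laa zjvwv rxjzk brry gioz
Hunk 6: at line 4 remove [pbh] add [mlcc] -> 17 lines: mwlsx pscn lbad esc mlcc hfl tsv ztrr umo ambt oqa kizkk laa zjvwv rxjzk brry gioz
Hunk 7: at line 4 remove [mlcc] add [vyu,tkboj] -> 18 lines: mwlsx pscn lbad esc vyu tkboj hfl tsv ztrr umo ambt oqa kizkk laa zjvwv rxjzk brry gioz
Final line count: 18

Answer: 18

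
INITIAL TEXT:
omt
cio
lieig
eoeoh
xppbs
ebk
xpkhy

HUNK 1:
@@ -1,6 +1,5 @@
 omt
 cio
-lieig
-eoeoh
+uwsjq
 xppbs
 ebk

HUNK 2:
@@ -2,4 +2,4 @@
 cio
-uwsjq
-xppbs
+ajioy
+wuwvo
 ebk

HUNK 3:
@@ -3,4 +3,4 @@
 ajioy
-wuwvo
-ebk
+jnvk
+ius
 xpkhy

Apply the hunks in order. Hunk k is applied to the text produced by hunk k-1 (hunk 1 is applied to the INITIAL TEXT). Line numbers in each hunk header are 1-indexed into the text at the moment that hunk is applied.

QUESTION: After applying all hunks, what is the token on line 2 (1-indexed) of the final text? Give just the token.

Hunk 1: at line 1 remove [lieig,eoeoh] add [uwsjq] -> 6 lines: omt cio uwsjq xppbs ebk xpkhy
Hunk 2: at line 2 remove [uwsjq,xppbs] add [ajioy,wuwvo] -> 6 lines: omt cio ajioy wuwvo ebk xpkhy
Hunk 3: at line 3 remove [wuwvo,ebk] add [jnvk,ius] -> 6 lines: omt cio ajioy jnvk ius xpkhy
Final line 2: cio

Answer: cio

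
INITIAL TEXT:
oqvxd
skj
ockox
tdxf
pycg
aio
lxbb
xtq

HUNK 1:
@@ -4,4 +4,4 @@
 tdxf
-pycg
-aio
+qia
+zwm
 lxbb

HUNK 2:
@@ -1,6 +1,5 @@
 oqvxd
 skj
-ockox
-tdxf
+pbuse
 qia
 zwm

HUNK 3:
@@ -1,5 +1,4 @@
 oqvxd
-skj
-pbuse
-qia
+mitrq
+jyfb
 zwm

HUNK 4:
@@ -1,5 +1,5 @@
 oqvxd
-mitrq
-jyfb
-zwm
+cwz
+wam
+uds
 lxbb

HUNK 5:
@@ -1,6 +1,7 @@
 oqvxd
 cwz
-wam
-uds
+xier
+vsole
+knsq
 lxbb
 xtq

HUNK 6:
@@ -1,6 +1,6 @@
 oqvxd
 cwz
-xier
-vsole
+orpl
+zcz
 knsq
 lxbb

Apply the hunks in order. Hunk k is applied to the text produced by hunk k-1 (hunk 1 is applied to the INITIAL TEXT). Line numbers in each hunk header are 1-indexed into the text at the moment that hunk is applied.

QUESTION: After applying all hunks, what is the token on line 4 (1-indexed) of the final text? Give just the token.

Answer: zcz

Derivation:
Hunk 1: at line 4 remove [pycg,aio] add [qia,zwm] -> 8 lines: oqvxd skj ockox tdxf qia zwm lxbb xtq
Hunk 2: at line 1 remove [ockox,tdxf] add [pbuse] -> 7 lines: oqvxd skj pbuse qia zwm lxbb xtq
Hunk 3: at line 1 remove [skj,pbuse,qia] add [mitrq,jyfb] -> 6 lines: oqvxd mitrq jyfb zwm lxbb xtq
Hunk 4: at line 1 remove [mitrq,jyfb,zwm] add [cwz,wam,uds] -> 6 lines: oqvxd cwz wam uds lxbb xtq
Hunk 5: at line 1 remove [wam,uds] add [xier,vsole,knsq] -> 7 lines: oqvxd cwz xier vsole knsq lxbb xtq
Hunk 6: at line 1 remove [xier,vsole] add [orpl,zcz] -> 7 lines: oqvxd cwz orpl zcz knsq lxbb xtq
Final line 4: zcz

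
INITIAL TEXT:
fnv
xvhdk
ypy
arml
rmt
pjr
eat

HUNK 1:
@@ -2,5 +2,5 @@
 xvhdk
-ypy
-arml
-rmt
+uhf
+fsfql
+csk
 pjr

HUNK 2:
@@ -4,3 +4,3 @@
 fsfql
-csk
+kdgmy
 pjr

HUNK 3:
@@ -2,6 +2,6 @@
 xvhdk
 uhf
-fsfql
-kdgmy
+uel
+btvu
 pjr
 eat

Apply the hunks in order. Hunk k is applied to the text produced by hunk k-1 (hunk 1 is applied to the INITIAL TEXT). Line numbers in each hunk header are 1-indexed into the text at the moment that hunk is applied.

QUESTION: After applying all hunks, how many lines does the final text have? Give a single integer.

Answer: 7

Derivation:
Hunk 1: at line 2 remove [ypy,arml,rmt] add [uhf,fsfql,csk] -> 7 lines: fnv xvhdk uhf fsfql csk pjr eat
Hunk 2: at line 4 remove [csk] add [kdgmy] -> 7 lines: fnv xvhdk uhf fsfql kdgmy pjr eat
Hunk 3: at line 2 remove [fsfql,kdgmy] add [uel,btvu] -> 7 lines: fnv xvhdk uhf uel btvu pjr eat
Final line count: 7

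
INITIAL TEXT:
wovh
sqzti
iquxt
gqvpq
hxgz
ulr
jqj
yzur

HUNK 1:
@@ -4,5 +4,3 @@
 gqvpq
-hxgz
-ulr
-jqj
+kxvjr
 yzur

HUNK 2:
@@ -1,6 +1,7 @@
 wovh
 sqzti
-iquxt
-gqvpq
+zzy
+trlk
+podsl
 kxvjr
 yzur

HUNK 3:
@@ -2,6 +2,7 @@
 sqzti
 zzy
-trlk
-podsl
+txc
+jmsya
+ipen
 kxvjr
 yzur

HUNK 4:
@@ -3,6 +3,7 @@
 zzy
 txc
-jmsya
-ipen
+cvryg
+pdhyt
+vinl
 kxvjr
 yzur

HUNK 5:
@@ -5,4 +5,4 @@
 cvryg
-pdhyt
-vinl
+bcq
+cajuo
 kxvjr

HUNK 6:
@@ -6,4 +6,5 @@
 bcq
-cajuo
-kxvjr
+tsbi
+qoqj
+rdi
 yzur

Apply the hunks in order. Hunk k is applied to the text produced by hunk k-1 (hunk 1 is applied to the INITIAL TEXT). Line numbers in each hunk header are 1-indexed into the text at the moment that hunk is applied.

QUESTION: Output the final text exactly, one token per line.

Hunk 1: at line 4 remove [hxgz,ulr,jqj] add [kxvjr] -> 6 lines: wovh sqzti iquxt gqvpq kxvjr yzur
Hunk 2: at line 1 remove [iquxt,gqvpq] add [zzy,trlk,podsl] -> 7 lines: wovh sqzti zzy trlk podsl kxvjr yzur
Hunk 3: at line 2 remove [trlk,podsl] add [txc,jmsya,ipen] -> 8 lines: wovh sqzti zzy txc jmsya ipen kxvjr yzur
Hunk 4: at line 3 remove [jmsya,ipen] add [cvryg,pdhyt,vinl] -> 9 lines: wovh sqzti zzy txc cvryg pdhyt vinl kxvjr yzur
Hunk 5: at line 5 remove [pdhyt,vinl] add [bcq,cajuo] -> 9 lines: wovh sqzti zzy txc cvryg bcq cajuo kxvjr yzur
Hunk 6: at line 6 remove [cajuo,kxvjr] add [tsbi,qoqj,rdi] -> 10 lines: wovh sqzti zzy txc cvryg bcq tsbi qoqj rdi yzur

Answer: wovh
sqzti
zzy
txc
cvryg
bcq
tsbi
qoqj
rdi
yzur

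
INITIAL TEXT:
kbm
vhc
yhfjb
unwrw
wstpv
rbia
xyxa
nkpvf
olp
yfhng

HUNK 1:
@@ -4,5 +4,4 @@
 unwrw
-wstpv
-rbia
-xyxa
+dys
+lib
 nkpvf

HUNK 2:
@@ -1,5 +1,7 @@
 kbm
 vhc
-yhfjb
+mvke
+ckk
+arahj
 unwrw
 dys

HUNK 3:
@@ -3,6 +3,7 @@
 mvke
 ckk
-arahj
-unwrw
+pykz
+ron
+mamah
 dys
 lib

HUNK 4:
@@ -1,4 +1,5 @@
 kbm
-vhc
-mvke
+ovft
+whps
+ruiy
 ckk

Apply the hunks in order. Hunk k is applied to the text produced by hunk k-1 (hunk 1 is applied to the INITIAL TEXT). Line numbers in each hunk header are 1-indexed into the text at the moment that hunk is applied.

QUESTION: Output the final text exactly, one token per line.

Answer: kbm
ovft
whps
ruiy
ckk
pykz
ron
mamah
dys
lib
nkpvf
olp
yfhng

Derivation:
Hunk 1: at line 4 remove [wstpv,rbia,xyxa] add [dys,lib] -> 9 lines: kbm vhc yhfjb unwrw dys lib nkpvf olp yfhng
Hunk 2: at line 1 remove [yhfjb] add [mvke,ckk,arahj] -> 11 lines: kbm vhc mvke ckk arahj unwrw dys lib nkpvf olp yfhng
Hunk 3: at line 3 remove [arahj,unwrw] add [pykz,ron,mamah] -> 12 lines: kbm vhc mvke ckk pykz ron mamah dys lib nkpvf olp yfhng
Hunk 4: at line 1 remove [vhc,mvke] add [ovft,whps,ruiy] -> 13 lines: kbm ovft whps ruiy ckk pykz ron mamah dys lib nkpvf olp yfhng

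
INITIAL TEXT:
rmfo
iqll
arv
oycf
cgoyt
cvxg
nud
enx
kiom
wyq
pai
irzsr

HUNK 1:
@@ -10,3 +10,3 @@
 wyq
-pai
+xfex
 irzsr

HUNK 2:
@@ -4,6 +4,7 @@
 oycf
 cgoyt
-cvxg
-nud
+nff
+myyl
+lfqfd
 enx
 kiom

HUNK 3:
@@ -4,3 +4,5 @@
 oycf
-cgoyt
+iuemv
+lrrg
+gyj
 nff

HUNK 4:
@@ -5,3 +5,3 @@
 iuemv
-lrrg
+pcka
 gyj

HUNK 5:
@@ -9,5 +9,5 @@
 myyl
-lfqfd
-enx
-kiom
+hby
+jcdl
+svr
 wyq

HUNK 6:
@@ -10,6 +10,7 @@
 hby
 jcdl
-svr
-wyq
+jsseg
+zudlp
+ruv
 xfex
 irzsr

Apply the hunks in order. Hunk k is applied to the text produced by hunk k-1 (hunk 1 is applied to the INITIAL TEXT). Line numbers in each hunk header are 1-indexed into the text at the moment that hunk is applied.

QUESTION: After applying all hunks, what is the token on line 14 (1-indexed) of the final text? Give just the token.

Hunk 1: at line 10 remove [pai] add [xfex] -> 12 lines: rmfo iqll arv oycf cgoyt cvxg nud enx kiom wyq xfex irzsr
Hunk 2: at line 4 remove [cvxg,nud] add [nff,myyl,lfqfd] -> 13 lines: rmfo iqll arv oycf cgoyt nff myyl lfqfd enx kiom wyq xfex irzsr
Hunk 3: at line 4 remove [cgoyt] add [iuemv,lrrg,gyj] -> 15 lines: rmfo iqll arv oycf iuemv lrrg gyj nff myyl lfqfd enx kiom wyq xfex irzsr
Hunk 4: at line 5 remove [lrrg] add [pcka] -> 15 lines: rmfo iqll arv oycf iuemv pcka gyj nff myyl lfqfd enx kiom wyq xfex irzsr
Hunk 5: at line 9 remove [lfqfd,enx,kiom] add [hby,jcdl,svr] -> 15 lines: rmfo iqll arv oycf iuemv pcka gyj nff myyl hby jcdl svr wyq xfex irzsr
Hunk 6: at line 10 remove [svr,wyq] add [jsseg,zudlp,ruv] -> 16 lines: rmfo iqll arv oycf iuemv pcka gyj nff myyl hby jcdl jsseg zudlp ruv xfex irzsr
Final line 14: ruv

Answer: ruv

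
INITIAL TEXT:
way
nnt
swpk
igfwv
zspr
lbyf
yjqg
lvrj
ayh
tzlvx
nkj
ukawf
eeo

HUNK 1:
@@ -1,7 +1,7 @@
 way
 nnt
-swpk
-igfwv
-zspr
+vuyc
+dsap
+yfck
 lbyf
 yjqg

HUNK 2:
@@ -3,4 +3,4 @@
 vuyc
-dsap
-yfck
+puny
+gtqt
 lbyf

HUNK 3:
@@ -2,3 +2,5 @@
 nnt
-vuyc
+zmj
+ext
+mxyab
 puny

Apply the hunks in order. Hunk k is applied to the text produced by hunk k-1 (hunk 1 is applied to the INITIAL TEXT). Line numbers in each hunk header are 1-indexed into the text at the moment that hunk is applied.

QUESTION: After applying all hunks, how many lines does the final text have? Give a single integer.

Hunk 1: at line 1 remove [swpk,igfwv,zspr] add [vuyc,dsap,yfck] -> 13 lines: way nnt vuyc dsap yfck lbyf yjqg lvrj ayh tzlvx nkj ukawf eeo
Hunk 2: at line 3 remove [dsap,yfck] add [puny,gtqt] -> 13 lines: way nnt vuyc puny gtqt lbyf yjqg lvrj ayh tzlvx nkj ukawf eeo
Hunk 3: at line 2 remove [vuyc] add [zmj,ext,mxyab] -> 15 lines: way nnt zmj ext mxyab puny gtqt lbyf yjqg lvrj ayh tzlvx nkj ukawf eeo
Final line count: 15

Answer: 15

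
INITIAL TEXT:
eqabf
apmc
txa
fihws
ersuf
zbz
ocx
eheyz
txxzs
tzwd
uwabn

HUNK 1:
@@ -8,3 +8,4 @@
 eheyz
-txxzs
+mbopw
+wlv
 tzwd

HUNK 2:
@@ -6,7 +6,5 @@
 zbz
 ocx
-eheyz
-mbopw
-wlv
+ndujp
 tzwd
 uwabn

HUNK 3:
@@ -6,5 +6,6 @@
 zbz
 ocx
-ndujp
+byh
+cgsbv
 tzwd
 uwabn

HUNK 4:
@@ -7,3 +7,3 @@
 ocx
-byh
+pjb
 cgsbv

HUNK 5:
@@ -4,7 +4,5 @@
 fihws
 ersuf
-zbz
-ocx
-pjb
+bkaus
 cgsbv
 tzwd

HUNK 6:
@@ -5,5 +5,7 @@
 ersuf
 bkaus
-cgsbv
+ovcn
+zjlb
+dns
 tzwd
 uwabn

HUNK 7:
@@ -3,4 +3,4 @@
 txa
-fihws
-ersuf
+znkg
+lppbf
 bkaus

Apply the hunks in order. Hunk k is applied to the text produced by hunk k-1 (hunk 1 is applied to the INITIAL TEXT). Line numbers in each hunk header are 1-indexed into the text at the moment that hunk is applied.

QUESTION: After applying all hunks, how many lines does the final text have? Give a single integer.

Hunk 1: at line 8 remove [txxzs] add [mbopw,wlv] -> 12 lines: eqabf apmc txa fihws ersuf zbz ocx eheyz mbopw wlv tzwd uwabn
Hunk 2: at line 6 remove [eheyz,mbopw,wlv] add [ndujp] -> 10 lines: eqabf apmc txa fihws ersuf zbz ocx ndujp tzwd uwabn
Hunk 3: at line 6 remove [ndujp] add [byh,cgsbv] -> 11 lines: eqabf apmc txa fihws ersuf zbz ocx byh cgsbv tzwd uwabn
Hunk 4: at line 7 remove [byh] add [pjb] -> 11 lines: eqabf apmc txa fihws ersuf zbz ocx pjb cgsbv tzwd uwabn
Hunk 5: at line 4 remove [zbz,ocx,pjb] add [bkaus] -> 9 lines: eqabf apmc txa fihws ersuf bkaus cgsbv tzwd uwabn
Hunk 6: at line 5 remove [cgsbv] add [ovcn,zjlb,dns] -> 11 lines: eqabf apmc txa fihws ersuf bkaus ovcn zjlb dns tzwd uwabn
Hunk 7: at line 3 remove [fihws,ersuf] add [znkg,lppbf] -> 11 lines: eqabf apmc txa znkg lppbf bkaus ovcn zjlb dns tzwd uwabn
Final line count: 11

Answer: 11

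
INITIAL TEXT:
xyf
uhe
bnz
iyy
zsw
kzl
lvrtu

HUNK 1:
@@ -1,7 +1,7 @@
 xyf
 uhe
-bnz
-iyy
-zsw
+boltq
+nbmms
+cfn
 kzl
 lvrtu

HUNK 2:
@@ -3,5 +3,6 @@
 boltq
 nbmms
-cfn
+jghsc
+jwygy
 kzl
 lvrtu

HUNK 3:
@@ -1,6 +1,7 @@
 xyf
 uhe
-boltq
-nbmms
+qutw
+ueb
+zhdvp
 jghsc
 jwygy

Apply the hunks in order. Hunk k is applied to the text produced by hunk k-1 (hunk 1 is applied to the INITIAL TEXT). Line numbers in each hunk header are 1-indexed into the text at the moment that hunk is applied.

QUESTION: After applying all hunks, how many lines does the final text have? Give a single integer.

Answer: 9

Derivation:
Hunk 1: at line 1 remove [bnz,iyy,zsw] add [boltq,nbmms,cfn] -> 7 lines: xyf uhe boltq nbmms cfn kzl lvrtu
Hunk 2: at line 3 remove [cfn] add [jghsc,jwygy] -> 8 lines: xyf uhe boltq nbmms jghsc jwygy kzl lvrtu
Hunk 3: at line 1 remove [boltq,nbmms] add [qutw,ueb,zhdvp] -> 9 lines: xyf uhe qutw ueb zhdvp jghsc jwygy kzl lvrtu
Final line count: 9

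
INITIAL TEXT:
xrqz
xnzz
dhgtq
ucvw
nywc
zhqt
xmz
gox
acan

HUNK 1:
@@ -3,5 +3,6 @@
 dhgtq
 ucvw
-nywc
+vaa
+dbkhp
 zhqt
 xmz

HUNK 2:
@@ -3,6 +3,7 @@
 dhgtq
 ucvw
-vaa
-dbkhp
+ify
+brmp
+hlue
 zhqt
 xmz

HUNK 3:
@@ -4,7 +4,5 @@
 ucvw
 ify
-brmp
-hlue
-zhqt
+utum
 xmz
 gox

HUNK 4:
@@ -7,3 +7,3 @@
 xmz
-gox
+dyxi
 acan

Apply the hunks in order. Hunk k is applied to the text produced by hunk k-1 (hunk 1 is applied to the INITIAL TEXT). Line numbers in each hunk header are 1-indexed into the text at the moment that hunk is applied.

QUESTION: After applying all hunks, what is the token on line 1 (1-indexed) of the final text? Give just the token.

Answer: xrqz

Derivation:
Hunk 1: at line 3 remove [nywc] add [vaa,dbkhp] -> 10 lines: xrqz xnzz dhgtq ucvw vaa dbkhp zhqt xmz gox acan
Hunk 2: at line 3 remove [vaa,dbkhp] add [ify,brmp,hlue] -> 11 lines: xrqz xnzz dhgtq ucvw ify brmp hlue zhqt xmz gox acan
Hunk 3: at line 4 remove [brmp,hlue,zhqt] add [utum] -> 9 lines: xrqz xnzz dhgtq ucvw ify utum xmz gox acan
Hunk 4: at line 7 remove [gox] add [dyxi] -> 9 lines: xrqz xnzz dhgtq ucvw ify utum xmz dyxi acan
Final line 1: xrqz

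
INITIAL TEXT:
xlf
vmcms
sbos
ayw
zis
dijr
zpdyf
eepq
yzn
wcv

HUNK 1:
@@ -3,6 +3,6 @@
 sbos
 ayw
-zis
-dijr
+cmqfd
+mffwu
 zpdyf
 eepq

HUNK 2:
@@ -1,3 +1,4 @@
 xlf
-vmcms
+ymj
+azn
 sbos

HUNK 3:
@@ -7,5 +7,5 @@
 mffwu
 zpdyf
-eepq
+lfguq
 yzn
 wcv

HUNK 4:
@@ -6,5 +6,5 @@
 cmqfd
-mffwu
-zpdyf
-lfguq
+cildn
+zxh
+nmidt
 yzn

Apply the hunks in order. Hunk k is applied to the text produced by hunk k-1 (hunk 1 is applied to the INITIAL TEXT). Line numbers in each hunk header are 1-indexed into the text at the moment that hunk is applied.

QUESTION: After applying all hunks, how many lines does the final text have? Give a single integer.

Answer: 11

Derivation:
Hunk 1: at line 3 remove [zis,dijr] add [cmqfd,mffwu] -> 10 lines: xlf vmcms sbos ayw cmqfd mffwu zpdyf eepq yzn wcv
Hunk 2: at line 1 remove [vmcms] add [ymj,azn] -> 11 lines: xlf ymj azn sbos ayw cmqfd mffwu zpdyf eepq yzn wcv
Hunk 3: at line 7 remove [eepq] add [lfguq] -> 11 lines: xlf ymj azn sbos ayw cmqfd mffwu zpdyf lfguq yzn wcv
Hunk 4: at line 6 remove [mffwu,zpdyf,lfguq] add [cildn,zxh,nmidt] -> 11 lines: xlf ymj azn sbos ayw cmqfd cildn zxh nmidt yzn wcv
Final line count: 11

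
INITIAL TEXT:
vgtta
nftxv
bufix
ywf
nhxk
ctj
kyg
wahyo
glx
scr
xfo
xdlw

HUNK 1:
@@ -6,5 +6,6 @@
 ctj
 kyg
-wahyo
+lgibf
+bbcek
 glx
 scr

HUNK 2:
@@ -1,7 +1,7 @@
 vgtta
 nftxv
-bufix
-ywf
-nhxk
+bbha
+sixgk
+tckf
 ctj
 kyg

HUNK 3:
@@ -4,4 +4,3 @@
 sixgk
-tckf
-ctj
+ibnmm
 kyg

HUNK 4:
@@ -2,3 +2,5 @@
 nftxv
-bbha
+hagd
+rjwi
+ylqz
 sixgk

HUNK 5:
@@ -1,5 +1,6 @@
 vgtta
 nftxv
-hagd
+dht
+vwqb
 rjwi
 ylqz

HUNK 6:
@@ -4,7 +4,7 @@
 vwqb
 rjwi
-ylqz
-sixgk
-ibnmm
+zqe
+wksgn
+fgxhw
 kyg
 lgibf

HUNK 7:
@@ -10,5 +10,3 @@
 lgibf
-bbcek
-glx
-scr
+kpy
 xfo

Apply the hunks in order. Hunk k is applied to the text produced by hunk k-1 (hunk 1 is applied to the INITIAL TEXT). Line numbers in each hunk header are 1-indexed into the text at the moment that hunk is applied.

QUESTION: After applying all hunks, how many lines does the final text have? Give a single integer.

Hunk 1: at line 6 remove [wahyo] add [lgibf,bbcek] -> 13 lines: vgtta nftxv bufix ywf nhxk ctj kyg lgibf bbcek glx scr xfo xdlw
Hunk 2: at line 1 remove [bufix,ywf,nhxk] add [bbha,sixgk,tckf] -> 13 lines: vgtta nftxv bbha sixgk tckf ctj kyg lgibf bbcek glx scr xfo xdlw
Hunk 3: at line 4 remove [tckf,ctj] add [ibnmm] -> 12 lines: vgtta nftxv bbha sixgk ibnmm kyg lgibf bbcek glx scr xfo xdlw
Hunk 4: at line 2 remove [bbha] add [hagd,rjwi,ylqz] -> 14 lines: vgtta nftxv hagd rjwi ylqz sixgk ibnmm kyg lgibf bbcek glx scr xfo xdlw
Hunk 5: at line 1 remove [hagd] add [dht,vwqb] -> 15 lines: vgtta nftxv dht vwqb rjwi ylqz sixgk ibnmm kyg lgibf bbcek glx scr xfo xdlw
Hunk 6: at line 4 remove [ylqz,sixgk,ibnmm] add [zqe,wksgn,fgxhw] -> 15 lines: vgtta nftxv dht vwqb rjwi zqe wksgn fgxhw kyg lgibf bbcek glx scr xfo xdlw
Hunk 7: at line 10 remove [bbcek,glx,scr] add [kpy] -> 13 lines: vgtta nftxv dht vwqb rjwi zqe wksgn fgxhw kyg lgibf kpy xfo xdlw
Final line count: 13

Answer: 13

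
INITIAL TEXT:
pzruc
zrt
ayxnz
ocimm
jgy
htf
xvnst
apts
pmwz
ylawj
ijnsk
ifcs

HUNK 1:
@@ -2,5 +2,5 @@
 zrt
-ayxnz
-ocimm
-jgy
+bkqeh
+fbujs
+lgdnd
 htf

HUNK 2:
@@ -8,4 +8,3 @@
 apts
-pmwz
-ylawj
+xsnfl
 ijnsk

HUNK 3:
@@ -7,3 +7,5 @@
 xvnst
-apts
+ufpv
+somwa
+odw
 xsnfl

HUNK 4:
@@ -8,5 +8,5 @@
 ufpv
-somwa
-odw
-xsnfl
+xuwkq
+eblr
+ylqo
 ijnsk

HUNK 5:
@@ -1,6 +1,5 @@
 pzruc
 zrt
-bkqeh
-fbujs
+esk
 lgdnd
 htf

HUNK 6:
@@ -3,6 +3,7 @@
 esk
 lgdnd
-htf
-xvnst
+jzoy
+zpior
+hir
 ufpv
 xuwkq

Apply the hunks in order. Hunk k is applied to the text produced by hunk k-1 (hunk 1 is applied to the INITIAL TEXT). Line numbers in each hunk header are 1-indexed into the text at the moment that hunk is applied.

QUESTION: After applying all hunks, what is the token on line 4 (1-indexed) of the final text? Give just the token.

Hunk 1: at line 2 remove [ayxnz,ocimm,jgy] add [bkqeh,fbujs,lgdnd] -> 12 lines: pzruc zrt bkqeh fbujs lgdnd htf xvnst apts pmwz ylawj ijnsk ifcs
Hunk 2: at line 8 remove [pmwz,ylawj] add [xsnfl] -> 11 lines: pzruc zrt bkqeh fbujs lgdnd htf xvnst apts xsnfl ijnsk ifcs
Hunk 3: at line 7 remove [apts] add [ufpv,somwa,odw] -> 13 lines: pzruc zrt bkqeh fbujs lgdnd htf xvnst ufpv somwa odw xsnfl ijnsk ifcs
Hunk 4: at line 8 remove [somwa,odw,xsnfl] add [xuwkq,eblr,ylqo] -> 13 lines: pzruc zrt bkqeh fbujs lgdnd htf xvnst ufpv xuwkq eblr ylqo ijnsk ifcs
Hunk 5: at line 1 remove [bkqeh,fbujs] add [esk] -> 12 lines: pzruc zrt esk lgdnd htf xvnst ufpv xuwkq eblr ylqo ijnsk ifcs
Hunk 6: at line 3 remove [htf,xvnst] add [jzoy,zpior,hir] -> 13 lines: pzruc zrt esk lgdnd jzoy zpior hir ufpv xuwkq eblr ylqo ijnsk ifcs
Final line 4: lgdnd

Answer: lgdnd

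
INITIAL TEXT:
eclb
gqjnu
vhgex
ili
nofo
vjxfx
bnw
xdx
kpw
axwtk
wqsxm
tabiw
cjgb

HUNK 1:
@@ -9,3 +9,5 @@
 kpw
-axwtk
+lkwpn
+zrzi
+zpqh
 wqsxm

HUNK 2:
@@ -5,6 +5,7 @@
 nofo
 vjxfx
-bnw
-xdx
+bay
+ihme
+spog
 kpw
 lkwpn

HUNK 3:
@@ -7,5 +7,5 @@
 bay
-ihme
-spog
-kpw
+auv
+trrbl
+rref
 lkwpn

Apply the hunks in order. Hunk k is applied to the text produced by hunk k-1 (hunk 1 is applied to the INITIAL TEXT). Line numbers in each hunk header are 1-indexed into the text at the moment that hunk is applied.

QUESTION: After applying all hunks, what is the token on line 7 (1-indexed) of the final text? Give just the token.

Hunk 1: at line 9 remove [axwtk] add [lkwpn,zrzi,zpqh] -> 15 lines: eclb gqjnu vhgex ili nofo vjxfx bnw xdx kpw lkwpn zrzi zpqh wqsxm tabiw cjgb
Hunk 2: at line 5 remove [bnw,xdx] add [bay,ihme,spog] -> 16 lines: eclb gqjnu vhgex ili nofo vjxfx bay ihme spog kpw lkwpn zrzi zpqh wqsxm tabiw cjgb
Hunk 3: at line 7 remove [ihme,spog,kpw] add [auv,trrbl,rref] -> 16 lines: eclb gqjnu vhgex ili nofo vjxfx bay auv trrbl rref lkwpn zrzi zpqh wqsxm tabiw cjgb
Final line 7: bay

Answer: bay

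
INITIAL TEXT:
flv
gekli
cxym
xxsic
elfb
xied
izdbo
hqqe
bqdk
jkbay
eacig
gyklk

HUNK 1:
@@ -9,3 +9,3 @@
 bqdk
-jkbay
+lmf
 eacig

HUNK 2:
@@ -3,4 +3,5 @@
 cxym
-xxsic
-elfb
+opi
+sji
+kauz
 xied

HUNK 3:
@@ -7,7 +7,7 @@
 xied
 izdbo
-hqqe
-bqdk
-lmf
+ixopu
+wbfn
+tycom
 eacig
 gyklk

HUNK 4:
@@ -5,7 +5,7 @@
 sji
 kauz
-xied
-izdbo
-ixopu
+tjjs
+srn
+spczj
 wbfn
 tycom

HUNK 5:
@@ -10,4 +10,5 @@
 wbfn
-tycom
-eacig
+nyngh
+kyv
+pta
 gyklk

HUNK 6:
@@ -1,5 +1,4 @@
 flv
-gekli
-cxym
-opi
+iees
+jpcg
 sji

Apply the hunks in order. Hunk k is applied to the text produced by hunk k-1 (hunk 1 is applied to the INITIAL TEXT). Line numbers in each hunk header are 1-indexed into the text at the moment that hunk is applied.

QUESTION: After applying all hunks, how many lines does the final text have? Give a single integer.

Hunk 1: at line 9 remove [jkbay] add [lmf] -> 12 lines: flv gekli cxym xxsic elfb xied izdbo hqqe bqdk lmf eacig gyklk
Hunk 2: at line 3 remove [xxsic,elfb] add [opi,sji,kauz] -> 13 lines: flv gekli cxym opi sji kauz xied izdbo hqqe bqdk lmf eacig gyklk
Hunk 3: at line 7 remove [hqqe,bqdk,lmf] add [ixopu,wbfn,tycom] -> 13 lines: flv gekli cxym opi sji kauz xied izdbo ixopu wbfn tycom eacig gyklk
Hunk 4: at line 5 remove [xied,izdbo,ixopu] add [tjjs,srn,spczj] -> 13 lines: flv gekli cxym opi sji kauz tjjs srn spczj wbfn tycom eacig gyklk
Hunk 5: at line 10 remove [tycom,eacig] add [nyngh,kyv,pta] -> 14 lines: flv gekli cxym opi sji kauz tjjs srn spczj wbfn nyngh kyv pta gyklk
Hunk 6: at line 1 remove [gekli,cxym,opi] add [iees,jpcg] -> 13 lines: flv iees jpcg sji kauz tjjs srn spczj wbfn nyngh kyv pta gyklk
Final line count: 13

Answer: 13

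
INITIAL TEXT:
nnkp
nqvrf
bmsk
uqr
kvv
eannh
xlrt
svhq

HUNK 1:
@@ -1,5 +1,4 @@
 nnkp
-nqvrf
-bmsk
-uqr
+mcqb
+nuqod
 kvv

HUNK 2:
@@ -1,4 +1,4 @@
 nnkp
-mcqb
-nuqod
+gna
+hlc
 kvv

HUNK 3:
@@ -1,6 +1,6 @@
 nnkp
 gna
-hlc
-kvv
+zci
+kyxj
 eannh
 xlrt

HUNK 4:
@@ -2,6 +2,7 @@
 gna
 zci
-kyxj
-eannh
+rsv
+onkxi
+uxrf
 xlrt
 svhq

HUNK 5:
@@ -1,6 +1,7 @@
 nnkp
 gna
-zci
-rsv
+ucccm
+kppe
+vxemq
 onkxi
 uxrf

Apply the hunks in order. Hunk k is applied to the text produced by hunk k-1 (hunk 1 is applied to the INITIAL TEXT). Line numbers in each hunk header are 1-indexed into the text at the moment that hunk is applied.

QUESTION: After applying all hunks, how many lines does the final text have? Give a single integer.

Hunk 1: at line 1 remove [nqvrf,bmsk,uqr] add [mcqb,nuqod] -> 7 lines: nnkp mcqb nuqod kvv eannh xlrt svhq
Hunk 2: at line 1 remove [mcqb,nuqod] add [gna,hlc] -> 7 lines: nnkp gna hlc kvv eannh xlrt svhq
Hunk 3: at line 1 remove [hlc,kvv] add [zci,kyxj] -> 7 lines: nnkp gna zci kyxj eannh xlrt svhq
Hunk 4: at line 2 remove [kyxj,eannh] add [rsv,onkxi,uxrf] -> 8 lines: nnkp gna zci rsv onkxi uxrf xlrt svhq
Hunk 5: at line 1 remove [zci,rsv] add [ucccm,kppe,vxemq] -> 9 lines: nnkp gna ucccm kppe vxemq onkxi uxrf xlrt svhq
Final line count: 9

Answer: 9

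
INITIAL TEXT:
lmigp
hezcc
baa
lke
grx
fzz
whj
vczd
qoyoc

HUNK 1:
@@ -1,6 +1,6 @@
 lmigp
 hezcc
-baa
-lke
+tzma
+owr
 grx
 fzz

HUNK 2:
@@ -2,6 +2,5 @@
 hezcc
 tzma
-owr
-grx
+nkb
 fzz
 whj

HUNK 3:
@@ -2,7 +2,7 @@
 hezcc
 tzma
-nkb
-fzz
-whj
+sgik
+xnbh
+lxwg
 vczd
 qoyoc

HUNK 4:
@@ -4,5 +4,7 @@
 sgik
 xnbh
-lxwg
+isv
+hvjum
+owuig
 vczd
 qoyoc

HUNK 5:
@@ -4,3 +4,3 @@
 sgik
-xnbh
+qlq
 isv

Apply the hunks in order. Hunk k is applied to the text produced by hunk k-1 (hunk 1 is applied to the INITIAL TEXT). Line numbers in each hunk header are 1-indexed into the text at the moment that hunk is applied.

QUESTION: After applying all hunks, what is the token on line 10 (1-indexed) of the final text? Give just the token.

Answer: qoyoc

Derivation:
Hunk 1: at line 1 remove [baa,lke] add [tzma,owr] -> 9 lines: lmigp hezcc tzma owr grx fzz whj vczd qoyoc
Hunk 2: at line 2 remove [owr,grx] add [nkb] -> 8 lines: lmigp hezcc tzma nkb fzz whj vczd qoyoc
Hunk 3: at line 2 remove [nkb,fzz,whj] add [sgik,xnbh,lxwg] -> 8 lines: lmigp hezcc tzma sgik xnbh lxwg vczd qoyoc
Hunk 4: at line 4 remove [lxwg] add [isv,hvjum,owuig] -> 10 lines: lmigp hezcc tzma sgik xnbh isv hvjum owuig vczd qoyoc
Hunk 5: at line 4 remove [xnbh] add [qlq] -> 10 lines: lmigp hezcc tzma sgik qlq isv hvjum owuig vczd qoyoc
Final line 10: qoyoc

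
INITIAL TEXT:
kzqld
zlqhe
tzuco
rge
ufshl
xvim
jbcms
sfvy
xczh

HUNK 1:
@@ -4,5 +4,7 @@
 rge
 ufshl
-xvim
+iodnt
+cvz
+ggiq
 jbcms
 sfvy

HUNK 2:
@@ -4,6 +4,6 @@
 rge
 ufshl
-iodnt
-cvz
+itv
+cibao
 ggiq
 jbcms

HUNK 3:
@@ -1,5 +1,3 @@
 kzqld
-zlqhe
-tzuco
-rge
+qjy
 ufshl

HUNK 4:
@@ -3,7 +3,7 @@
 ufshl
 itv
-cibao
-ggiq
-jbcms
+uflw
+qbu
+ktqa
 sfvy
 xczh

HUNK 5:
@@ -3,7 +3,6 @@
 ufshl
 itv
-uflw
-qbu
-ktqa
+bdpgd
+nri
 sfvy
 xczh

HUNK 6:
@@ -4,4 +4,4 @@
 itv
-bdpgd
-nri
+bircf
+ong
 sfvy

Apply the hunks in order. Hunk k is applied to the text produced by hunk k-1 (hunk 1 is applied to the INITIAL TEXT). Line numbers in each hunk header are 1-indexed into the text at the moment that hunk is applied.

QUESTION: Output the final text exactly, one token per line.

Hunk 1: at line 4 remove [xvim] add [iodnt,cvz,ggiq] -> 11 lines: kzqld zlqhe tzuco rge ufshl iodnt cvz ggiq jbcms sfvy xczh
Hunk 2: at line 4 remove [iodnt,cvz] add [itv,cibao] -> 11 lines: kzqld zlqhe tzuco rge ufshl itv cibao ggiq jbcms sfvy xczh
Hunk 3: at line 1 remove [zlqhe,tzuco,rge] add [qjy] -> 9 lines: kzqld qjy ufshl itv cibao ggiq jbcms sfvy xczh
Hunk 4: at line 3 remove [cibao,ggiq,jbcms] add [uflw,qbu,ktqa] -> 9 lines: kzqld qjy ufshl itv uflw qbu ktqa sfvy xczh
Hunk 5: at line 3 remove [uflw,qbu,ktqa] add [bdpgd,nri] -> 8 lines: kzqld qjy ufshl itv bdpgd nri sfvy xczh
Hunk 6: at line 4 remove [bdpgd,nri] add [bircf,ong] -> 8 lines: kzqld qjy ufshl itv bircf ong sfvy xczh

Answer: kzqld
qjy
ufshl
itv
bircf
ong
sfvy
xczh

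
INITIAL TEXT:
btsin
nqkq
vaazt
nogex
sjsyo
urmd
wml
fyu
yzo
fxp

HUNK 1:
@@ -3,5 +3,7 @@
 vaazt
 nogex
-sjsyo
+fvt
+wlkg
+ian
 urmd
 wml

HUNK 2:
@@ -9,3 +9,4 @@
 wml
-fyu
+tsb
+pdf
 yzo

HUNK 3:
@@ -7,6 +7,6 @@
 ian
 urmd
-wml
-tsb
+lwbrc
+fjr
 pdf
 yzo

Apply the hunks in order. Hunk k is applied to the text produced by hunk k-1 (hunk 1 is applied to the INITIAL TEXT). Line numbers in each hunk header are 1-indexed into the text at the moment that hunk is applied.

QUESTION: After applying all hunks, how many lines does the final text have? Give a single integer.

Hunk 1: at line 3 remove [sjsyo] add [fvt,wlkg,ian] -> 12 lines: btsin nqkq vaazt nogex fvt wlkg ian urmd wml fyu yzo fxp
Hunk 2: at line 9 remove [fyu] add [tsb,pdf] -> 13 lines: btsin nqkq vaazt nogex fvt wlkg ian urmd wml tsb pdf yzo fxp
Hunk 3: at line 7 remove [wml,tsb] add [lwbrc,fjr] -> 13 lines: btsin nqkq vaazt nogex fvt wlkg ian urmd lwbrc fjr pdf yzo fxp
Final line count: 13

Answer: 13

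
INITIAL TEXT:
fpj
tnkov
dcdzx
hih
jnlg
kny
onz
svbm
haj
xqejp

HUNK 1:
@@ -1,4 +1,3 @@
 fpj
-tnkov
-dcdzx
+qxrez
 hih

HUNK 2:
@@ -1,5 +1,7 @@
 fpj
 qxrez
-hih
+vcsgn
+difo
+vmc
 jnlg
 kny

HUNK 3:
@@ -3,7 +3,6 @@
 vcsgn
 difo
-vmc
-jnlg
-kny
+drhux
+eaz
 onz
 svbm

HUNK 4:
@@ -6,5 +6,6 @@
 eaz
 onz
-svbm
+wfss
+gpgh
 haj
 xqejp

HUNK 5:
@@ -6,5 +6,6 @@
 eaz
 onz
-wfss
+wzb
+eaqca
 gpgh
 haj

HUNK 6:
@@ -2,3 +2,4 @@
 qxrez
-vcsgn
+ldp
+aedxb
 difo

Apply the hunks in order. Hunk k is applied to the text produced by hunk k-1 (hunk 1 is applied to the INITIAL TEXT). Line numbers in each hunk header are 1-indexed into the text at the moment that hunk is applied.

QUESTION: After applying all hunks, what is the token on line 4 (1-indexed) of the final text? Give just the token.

Answer: aedxb

Derivation:
Hunk 1: at line 1 remove [tnkov,dcdzx] add [qxrez] -> 9 lines: fpj qxrez hih jnlg kny onz svbm haj xqejp
Hunk 2: at line 1 remove [hih] add [vcsgn,difo,vmc] -> 11 lines: fpj qxrez vcsgn difo vmc jnlg kny onz svbm haj xqejp
Hunk 3: at line 3 remove [vmc,jnlg,kny] add [drhux,eaz] -> 10 lines: fpj qxrez vcsgn difo drhux eaz onz svbm haj xqejp
Hunk 4: at line 6 remove [svbm] add [wfss,gpgh] -> 11 lines: fpj qxrez vcsgn difo drhux eaz onz wfss gpgh haj xqejp
Hunk 5: at line 6 remove [wfss] add [wzb,eaqca] -> 12 lines: fpj qxrez vcsgn difo drhux eaz onz wzb eaqca gpgh haj xqejp
Hunk 6: at line 2 remove [vcsgn] add [ldp,aedxb] -> 13 lines: fpj qxrez ldp aedxb difo drhux eaz onz wzb eaqca gpgh haj xqejp
Final line 4: aedxb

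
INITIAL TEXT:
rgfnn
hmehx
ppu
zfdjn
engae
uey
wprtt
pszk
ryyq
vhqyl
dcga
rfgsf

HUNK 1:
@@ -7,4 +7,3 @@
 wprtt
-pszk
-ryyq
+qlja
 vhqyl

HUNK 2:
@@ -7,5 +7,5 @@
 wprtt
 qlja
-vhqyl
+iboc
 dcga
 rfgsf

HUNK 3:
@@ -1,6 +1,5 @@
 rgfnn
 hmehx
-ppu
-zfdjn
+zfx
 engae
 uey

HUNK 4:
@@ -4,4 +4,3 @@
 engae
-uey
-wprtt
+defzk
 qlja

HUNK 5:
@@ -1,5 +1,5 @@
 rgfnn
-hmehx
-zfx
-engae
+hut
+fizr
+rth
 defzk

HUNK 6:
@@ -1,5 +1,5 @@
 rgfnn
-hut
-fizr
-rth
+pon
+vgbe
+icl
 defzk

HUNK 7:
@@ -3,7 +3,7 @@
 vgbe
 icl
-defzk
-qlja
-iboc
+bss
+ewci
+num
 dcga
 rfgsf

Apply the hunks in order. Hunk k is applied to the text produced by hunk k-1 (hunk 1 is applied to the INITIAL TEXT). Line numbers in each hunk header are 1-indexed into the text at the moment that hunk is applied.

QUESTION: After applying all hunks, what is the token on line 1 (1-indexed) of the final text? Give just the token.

Answer: rgfnn

Derivation:
Hunk 1: at line 7 remove [pszk,ryyq] add [qlja] -> 11 lines: rgfnn hmehx ppu zfdjn engae uey wprtt qlja vhqyl dcga rfgsf
Hunk 2: at line 7 remove [vhqyl] add [iboc] -> 11 lines: rgfnn hmehx ppu zfdjn engae uey wprtt qlja iboc dcga rfgsf
Hunk 3: at line 1 remove [ppu,zfdjn] add [zfx] -> 10 lines: rgfnn hmehx zfx engae uey wprtt qlja iboc dcga rfgsf
Hunk 4: at line 4 remove [uey,wprtt] add [defzk] -> 9 lines: rgfnn hmehx zfx engae defzk qlja iboc dcga rfgsf
Hunk 5: at line 1 remove [hmehx,zfx,engae] add [hut,fizr,rth] -> 9 lines: rgfnn hut fizr rth defzk qlja iboc dcga rfgsf
Hunk 6: at line 1 remove [hut,fizr,rth] add [pon,vgbe,icl] -> 9 lines: rgfnn pon vgbe icl defzk qlja iboc dcga rfgsf
Hunk 7: at line 3 remove [defzk,qlja,iboc] add [bss,ewci,num] -> 9 lines: rgfnn pon vgbe icl bss ewci num dcga rfgsf
Final line 1: rgfnn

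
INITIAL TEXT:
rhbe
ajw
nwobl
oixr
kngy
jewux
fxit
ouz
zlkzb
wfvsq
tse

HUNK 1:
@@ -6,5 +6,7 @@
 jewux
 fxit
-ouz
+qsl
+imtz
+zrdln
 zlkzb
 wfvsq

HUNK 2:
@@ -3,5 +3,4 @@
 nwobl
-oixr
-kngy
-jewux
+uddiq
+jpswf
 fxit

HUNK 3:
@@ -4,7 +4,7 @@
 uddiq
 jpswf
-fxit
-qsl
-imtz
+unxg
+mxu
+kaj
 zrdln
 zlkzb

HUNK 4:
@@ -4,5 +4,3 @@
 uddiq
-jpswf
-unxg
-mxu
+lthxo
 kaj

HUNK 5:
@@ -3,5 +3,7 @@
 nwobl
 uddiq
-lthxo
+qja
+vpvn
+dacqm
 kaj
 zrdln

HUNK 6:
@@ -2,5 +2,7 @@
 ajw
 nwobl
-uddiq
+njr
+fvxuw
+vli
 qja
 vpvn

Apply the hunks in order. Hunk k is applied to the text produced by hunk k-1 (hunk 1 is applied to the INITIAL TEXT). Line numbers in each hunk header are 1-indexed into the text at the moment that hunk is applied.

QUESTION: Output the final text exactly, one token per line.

Answer: rhbe
ajw
nwobl
njr
fvxuw
vli
qja
vpvn
dacqm
kaj
zrdln
zlkzb
wfvsq
tse

Derivation:
Hunk 1: at line 6 remove [ouz] add [qsl,imtz,zrdln] -> 13 lines: rhbe ajw nwobl oixr kngy jewux fxit qsl imtz zrdln zlkzb wfvsq tse
Hunk 2: at line 3 remove [oixr,kngy,jewux] add [uddiq,jpswf] -> 12 lines: rhbe ajw nwobl uddiq jpswf fxit qsl imtz zrdln zlkzb wfvsq tse
Hunk 3: at line 4 remove [fxit,qsl,imtz] add [unxg,mxu,kaj] -> 12 lines: rhbe ajw nwobl uddiq jpswf unxg mxu kaj zrdln zlkzb wfvsq tse
Hunk 4: at line 4 remove [jpswf,unxg,mxu] add [lthxo] -> 10 lines: rhbe ajw nwobl uddiq lthxo kaj zrdln zlkzb wfvsq tse
Hunk 5: at line 3 remove [lthxo] add [qja,vpvn,dacqm] -> 12 lines: rhbe ajw nwobl uddiq qja vpvn dacqm kaj zrdln zlkzb wfvsq tse
Hunk 6: at line 2 remove [uddiq] add [njr,fvxuw,vli] -> 14 lines: rhbe ajw nwobl njr fvxuw vli qja vpvn dacqm kaj zrdln zlkzb wfvsq tse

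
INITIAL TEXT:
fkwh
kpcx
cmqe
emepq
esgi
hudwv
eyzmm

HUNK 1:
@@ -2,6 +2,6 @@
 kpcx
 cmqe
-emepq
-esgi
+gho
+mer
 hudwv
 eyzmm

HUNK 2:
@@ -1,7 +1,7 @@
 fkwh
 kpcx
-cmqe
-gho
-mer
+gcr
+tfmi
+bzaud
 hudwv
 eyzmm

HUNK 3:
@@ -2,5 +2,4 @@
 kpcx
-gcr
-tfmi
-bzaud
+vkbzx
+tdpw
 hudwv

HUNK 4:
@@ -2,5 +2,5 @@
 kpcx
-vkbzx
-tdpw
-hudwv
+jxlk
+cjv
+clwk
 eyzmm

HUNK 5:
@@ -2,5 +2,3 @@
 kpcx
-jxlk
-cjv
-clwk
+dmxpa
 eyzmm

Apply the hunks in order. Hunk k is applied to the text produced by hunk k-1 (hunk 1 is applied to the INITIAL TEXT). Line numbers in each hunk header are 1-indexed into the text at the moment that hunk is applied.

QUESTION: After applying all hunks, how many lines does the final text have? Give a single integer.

Answer: 4

Derivation:
Hunk 1: at line 2 remove [emepq,esgi] add [gho,mer] -> 7 lines: fkwh kpcx cmqe gho mer hudwv eyzmm
Hunk 2: at line 1 remove [cmqe,gho,mer] add [gcr,tfmi,bzaud] -> 7 lines: fkwh kpcx gcr tfmi bzaud hudwv eyzmm
Hunk 3: at line 2 remove [gcr,tfmi,bzaud] add [vkbzx,tdpw] -> 6 lines: fkwh kpcx vkbzx tdpw hudwv eyzmm
Hunk 4: at line 2 remove [vkbzx,tdpw,hudwv] add [jxlk,cjv,clwk] -> 6 lines: fkwh kpcx jxlk cjv clwk eyzmm
Hunk 5: at line 2 remove [jxlk,cjv,clwk] add [dmxpa] -> 4 lines: fkwh kpcx dmxpa eyzmm
Final line count: 4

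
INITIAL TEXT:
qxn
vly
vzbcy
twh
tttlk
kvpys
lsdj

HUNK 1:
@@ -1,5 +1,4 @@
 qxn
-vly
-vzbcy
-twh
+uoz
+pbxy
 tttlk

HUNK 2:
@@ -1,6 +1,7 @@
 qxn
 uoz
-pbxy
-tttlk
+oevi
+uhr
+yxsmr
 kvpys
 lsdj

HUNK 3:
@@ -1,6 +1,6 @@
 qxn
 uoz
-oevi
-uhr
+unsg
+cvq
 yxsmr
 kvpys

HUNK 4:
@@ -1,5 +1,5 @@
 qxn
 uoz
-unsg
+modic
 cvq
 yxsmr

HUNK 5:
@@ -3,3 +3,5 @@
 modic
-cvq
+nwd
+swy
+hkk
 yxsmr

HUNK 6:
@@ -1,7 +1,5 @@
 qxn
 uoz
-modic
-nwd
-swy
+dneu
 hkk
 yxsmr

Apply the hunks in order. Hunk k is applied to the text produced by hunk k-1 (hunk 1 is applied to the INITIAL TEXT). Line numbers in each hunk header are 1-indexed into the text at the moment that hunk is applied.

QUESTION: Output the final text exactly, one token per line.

Hunk 1: at line 1 remove [vly,vzbcy,twh] add [uoz,pbxy] -> 6 lines: qxn uoz pbxy tttlk kvpys lsdj
Hunk 2: at line 1 remove [pbxy,tttlk] add [oevi,uhr,yxsmr] -> 7 lines: qxn uoz oevi uhr yxsmr kvpys lsdj
Hunk 3: at line 1 remove [oevi,uhr] add [unsg,cvq] -> 7 lines: qxn uoz unsg cvq yxsmr kvpys lsdj
Hunk 4: at line 1 remove [unsg] add [modic] -> 7 lines: qxn uoz modic cvq yxsmr kvpys lsdj
Hunk 5: at line 3 remove [cvq] add [nwd,swy,hkk] -> 9 lines: qxn uoz modic nwd swy hkk yxsmr kvpys lsdj
Hunk 6: at line 1 remove [modic,nwd,swy] add [dneu] -> 7 lines: qxn uoz dneu hkk yxsmr kvpys lsdj

Answer: qxn
uoz
dneu
hkk
yxsmr
kvpys
lsdj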